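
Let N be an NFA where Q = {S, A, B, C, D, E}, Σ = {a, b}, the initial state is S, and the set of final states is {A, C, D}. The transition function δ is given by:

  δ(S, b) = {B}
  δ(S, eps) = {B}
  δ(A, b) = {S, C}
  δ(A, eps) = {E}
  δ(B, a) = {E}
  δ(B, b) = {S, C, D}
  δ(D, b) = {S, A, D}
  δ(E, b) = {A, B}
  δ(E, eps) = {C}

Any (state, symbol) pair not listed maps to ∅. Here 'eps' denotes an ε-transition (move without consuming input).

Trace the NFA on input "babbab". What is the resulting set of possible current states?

Start: ε-closure({S}) = {S, B}.
Read 'b': {S, B} → {S, B, C, D}.
Read 'a': {S, B, C, D} → {C, E}.
Read 'b': {C, E} → {A, B, C, E}.
Read 'b': {A, B, C, E} → {S, A, B, C, D, E}.
Read 'a': {S, A, B, C, D, E} → {C, E}.
Read 'b': {C, E} → {A, B, C, E}.

{A, B, C, E}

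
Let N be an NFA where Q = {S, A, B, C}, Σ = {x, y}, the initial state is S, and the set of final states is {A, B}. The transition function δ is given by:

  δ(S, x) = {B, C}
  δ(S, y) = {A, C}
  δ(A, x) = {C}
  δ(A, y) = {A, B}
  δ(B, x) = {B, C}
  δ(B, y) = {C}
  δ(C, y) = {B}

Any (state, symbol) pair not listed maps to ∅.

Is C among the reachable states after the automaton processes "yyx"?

Yes

Start in {S}.
Read 'y': {S} → {A, C}.
Read 'y': {A, C} → {A, B}.
Read 'x': {A, B} → {B, C}.
State C is in {B, C}.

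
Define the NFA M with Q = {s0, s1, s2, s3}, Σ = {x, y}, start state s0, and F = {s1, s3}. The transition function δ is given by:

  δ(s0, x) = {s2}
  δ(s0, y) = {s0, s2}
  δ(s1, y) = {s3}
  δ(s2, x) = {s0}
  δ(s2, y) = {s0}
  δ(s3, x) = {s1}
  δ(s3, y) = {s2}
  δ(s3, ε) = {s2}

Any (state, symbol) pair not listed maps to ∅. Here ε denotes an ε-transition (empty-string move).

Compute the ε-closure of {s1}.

{s1}

Begin with {s1}.
No ε-moves leave this set, so the closure equals the set itself.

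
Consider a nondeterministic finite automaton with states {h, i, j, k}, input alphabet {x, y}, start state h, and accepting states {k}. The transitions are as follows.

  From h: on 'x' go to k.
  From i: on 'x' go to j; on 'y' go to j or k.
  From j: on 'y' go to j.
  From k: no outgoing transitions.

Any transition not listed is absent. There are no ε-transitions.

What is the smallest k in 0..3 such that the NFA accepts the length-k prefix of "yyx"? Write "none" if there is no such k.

Start in {h}.
Read 'y': h→∅; now ∅.
The set is empty and remains empty for the remaining 2 symbols.
No reachable set along the way intersects F.

none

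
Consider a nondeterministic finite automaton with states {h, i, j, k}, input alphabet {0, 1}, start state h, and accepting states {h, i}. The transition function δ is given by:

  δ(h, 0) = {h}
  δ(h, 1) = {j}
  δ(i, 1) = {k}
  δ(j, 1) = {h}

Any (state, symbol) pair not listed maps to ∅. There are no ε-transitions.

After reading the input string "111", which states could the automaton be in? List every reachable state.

Start in {h}.
Read '1': {h} → {j}.
Read '1': {j} → {h}.
Read '1': {h} → {j}.

{j}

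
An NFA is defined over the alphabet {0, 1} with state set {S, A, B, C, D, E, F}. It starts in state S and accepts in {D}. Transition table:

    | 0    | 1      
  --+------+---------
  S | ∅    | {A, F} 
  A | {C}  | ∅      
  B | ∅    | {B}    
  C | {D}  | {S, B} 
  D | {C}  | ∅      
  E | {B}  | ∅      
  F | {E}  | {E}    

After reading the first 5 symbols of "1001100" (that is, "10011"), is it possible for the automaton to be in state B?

Yes

Start in {S}.
Read '1': {S} → {A, F}.
Read '0': {A, F} → {C, E}.
Read '0': {C, E} → {B, D}.
Read '1': {B, D} → {B}.
Read '1': {B} → {B}.
State B is in {B}.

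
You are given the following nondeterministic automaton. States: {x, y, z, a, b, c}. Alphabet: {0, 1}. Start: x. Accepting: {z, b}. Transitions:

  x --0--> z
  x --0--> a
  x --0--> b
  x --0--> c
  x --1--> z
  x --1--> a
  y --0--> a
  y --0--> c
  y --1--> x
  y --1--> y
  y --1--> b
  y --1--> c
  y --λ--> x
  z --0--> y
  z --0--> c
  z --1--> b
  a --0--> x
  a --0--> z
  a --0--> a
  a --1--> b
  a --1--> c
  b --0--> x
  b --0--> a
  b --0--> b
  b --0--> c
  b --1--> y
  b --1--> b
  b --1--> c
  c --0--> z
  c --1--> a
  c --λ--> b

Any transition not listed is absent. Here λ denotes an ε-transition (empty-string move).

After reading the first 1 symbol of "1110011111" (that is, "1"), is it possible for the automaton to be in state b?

Start in {x}.
Read '1': x→{z, a}; now {z, a}.
State b is not in {z, a}.

No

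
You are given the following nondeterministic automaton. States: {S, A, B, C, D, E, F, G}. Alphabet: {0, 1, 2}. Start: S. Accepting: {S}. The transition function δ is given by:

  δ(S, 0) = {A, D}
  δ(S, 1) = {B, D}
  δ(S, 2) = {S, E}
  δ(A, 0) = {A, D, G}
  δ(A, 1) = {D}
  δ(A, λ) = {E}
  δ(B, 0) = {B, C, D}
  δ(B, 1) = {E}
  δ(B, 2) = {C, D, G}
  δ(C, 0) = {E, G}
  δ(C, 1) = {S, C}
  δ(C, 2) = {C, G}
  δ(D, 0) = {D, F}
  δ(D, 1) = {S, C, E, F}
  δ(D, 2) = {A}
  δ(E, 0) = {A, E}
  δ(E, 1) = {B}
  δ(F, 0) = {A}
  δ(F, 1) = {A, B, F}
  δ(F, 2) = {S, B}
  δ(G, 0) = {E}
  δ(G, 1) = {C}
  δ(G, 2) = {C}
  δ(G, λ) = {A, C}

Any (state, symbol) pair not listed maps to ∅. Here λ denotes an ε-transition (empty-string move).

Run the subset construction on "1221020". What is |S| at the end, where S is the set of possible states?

7

Start in {S}.
Read '1': {S} → {B, D}.
Read '2': {B, D} → {A, C, D, E, G}.
Read '2': {A, C, D, E, G} → {A, C, E, G}.
Read '1': {A, C, E, G} → {S, B, C, D}.
Read '0': {S, B, C, D} → {A, B, C, D, E, F, G}.
Read '2': {A, B, C, D, E, F, G} → {S, A, B, C, D, E, G}.
Read '0': {S, A, B, C, D, E, G} → {A, B, C, D, E, F, G}.
That set has 7 states.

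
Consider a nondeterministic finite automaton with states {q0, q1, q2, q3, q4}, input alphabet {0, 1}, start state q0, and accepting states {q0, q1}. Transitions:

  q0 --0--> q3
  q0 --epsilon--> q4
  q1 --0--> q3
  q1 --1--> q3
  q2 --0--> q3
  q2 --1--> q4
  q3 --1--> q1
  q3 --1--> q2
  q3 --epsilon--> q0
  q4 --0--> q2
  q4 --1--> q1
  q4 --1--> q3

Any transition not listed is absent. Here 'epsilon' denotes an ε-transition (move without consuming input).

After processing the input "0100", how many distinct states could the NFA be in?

Start: ε-closure({q0}) = {q0, q4}.
Read '0': {q0, q4} → {q0, q2, q3, q4}.
Read '1': {q0, q2, q3, q4} → {q0, q1, q2, q3, q4}.
Read '0': {q0, q1, q2, q3, q4} → {q0, q2, q3, q4}.
Read '0': {q0, q2, q3, q4} → {q0, q2, q3, q4}.
That set has 4 states.

4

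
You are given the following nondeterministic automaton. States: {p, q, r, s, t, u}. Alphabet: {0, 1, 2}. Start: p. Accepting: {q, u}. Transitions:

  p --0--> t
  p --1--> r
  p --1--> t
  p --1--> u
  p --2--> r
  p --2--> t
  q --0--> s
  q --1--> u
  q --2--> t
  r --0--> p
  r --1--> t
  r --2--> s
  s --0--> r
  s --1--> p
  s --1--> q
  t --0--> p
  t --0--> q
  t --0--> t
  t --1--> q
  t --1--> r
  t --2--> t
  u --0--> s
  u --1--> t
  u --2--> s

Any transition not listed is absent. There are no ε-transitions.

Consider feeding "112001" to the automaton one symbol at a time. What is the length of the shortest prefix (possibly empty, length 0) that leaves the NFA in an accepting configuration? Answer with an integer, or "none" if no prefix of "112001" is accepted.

1

Start in {p}.
Read '1': p→{r, t, u}; now {r, t, u}.
None of the earlier sets intersect F, but {r, t, u} does.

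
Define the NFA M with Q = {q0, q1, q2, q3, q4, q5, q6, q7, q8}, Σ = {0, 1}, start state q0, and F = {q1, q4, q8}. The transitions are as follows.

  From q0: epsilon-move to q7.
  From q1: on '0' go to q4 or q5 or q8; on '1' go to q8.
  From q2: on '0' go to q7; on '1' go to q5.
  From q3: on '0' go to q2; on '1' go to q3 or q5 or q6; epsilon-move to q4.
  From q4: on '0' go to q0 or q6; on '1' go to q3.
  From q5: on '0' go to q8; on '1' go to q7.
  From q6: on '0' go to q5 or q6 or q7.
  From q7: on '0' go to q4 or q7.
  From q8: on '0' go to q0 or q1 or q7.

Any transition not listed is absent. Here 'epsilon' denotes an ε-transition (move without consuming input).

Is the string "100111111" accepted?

No

Start: ε-closure({q0}) = {q0, q7}.
Read '1': q0→∅, q7→∅; now ∅.
The set is empty and remains empty for the remaining 8 symbols.
The final set ∅ contains no accepting state.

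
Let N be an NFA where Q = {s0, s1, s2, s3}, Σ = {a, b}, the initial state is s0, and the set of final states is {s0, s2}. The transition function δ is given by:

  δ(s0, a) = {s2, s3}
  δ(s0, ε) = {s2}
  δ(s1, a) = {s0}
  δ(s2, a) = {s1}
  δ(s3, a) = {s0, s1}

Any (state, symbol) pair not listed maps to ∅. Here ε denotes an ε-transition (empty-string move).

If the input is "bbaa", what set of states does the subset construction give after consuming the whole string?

Start: ε-closure({s0}) = {s0, s2}.
Read 'b': s0→∅, s2→∅; now ∅.
The set is empty and remains empty for the remaining 3 symbols.

∅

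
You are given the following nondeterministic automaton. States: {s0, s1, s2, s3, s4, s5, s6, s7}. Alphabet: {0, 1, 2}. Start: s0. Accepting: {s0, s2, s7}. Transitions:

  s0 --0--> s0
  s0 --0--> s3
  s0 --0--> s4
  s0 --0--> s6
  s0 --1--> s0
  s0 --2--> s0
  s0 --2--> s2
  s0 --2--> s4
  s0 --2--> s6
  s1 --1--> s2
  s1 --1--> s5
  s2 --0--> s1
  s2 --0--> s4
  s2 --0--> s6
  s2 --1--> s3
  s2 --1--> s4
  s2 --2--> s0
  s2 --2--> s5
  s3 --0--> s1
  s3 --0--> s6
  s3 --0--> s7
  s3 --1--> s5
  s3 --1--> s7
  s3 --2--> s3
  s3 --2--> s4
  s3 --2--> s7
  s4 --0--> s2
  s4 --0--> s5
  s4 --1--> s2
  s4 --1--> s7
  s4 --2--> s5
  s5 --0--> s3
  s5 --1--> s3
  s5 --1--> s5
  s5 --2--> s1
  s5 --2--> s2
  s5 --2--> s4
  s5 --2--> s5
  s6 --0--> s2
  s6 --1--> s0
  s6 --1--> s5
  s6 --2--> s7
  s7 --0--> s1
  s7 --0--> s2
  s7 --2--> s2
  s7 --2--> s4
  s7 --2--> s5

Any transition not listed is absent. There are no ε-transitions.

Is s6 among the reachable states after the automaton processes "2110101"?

No

Start in {s0}.
Read '2': s0→{s0, s2, s4, s6}; now {s0, s2, s4, s6}.
Read '1': s0→{s0}, s2→{s3, s4}, s4→{s2, s7}, s6→{s0, s5}; now {s0, s2, s3, s4, s5, s7}.
Read '1': s0→{s0}, s2→{s3, s4}, s3→{s5, s7}, s4→{s2, s7}, s5→{s3, s5}, s7→∅; now {s0, s2, s3, s4, s5, s7}.
Read '0': s0→{s0, s3, s4, s6}, s2→{s1, s4, s6}, s3→{s1, s6, s7}, s4→{s2, s5}, s5→{s3}, s7→{s1, s2}; now {s0, s1, s2, s3, s4, s5, s6, s7}.
Read '1': s0→{s0}, s1→{s2, s5}, s2→{s3, s4}, s3→{s5, s7}, s4→{s2, s7}, s5→{s3, s5}, s6→{s0, s5}, s7→∅; now {s0, s2, s3, s4, s5, s7}.
Read '0': s0→{s0, s3, s4, s6}, s2→{s1, s4, s6}, s3→{s1, s6, s7}, s4→{s2, s5}, s5→{s3}, s7→{s1, s2}; now {s0, s1, s2, s3, s4, s5, s6, s7}.
Read '1': s0→{s0}, s1→{s2, s5}, s2→{s3, s4}, s3→{s5, s7}, s4→{s2, s7}, s5→{s3, s5}, s6→{s0, s5}, s7→∅; now {s0, s2, s3, s4, s5, s7}.
State s6 is not in {s0, s2, s3, s4, s5, s7}.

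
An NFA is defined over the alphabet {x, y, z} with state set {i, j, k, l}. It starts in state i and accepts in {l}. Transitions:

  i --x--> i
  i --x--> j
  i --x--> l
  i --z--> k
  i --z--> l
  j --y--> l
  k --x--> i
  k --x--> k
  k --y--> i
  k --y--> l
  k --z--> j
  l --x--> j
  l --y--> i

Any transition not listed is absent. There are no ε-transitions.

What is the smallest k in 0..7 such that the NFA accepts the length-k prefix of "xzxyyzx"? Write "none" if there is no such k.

Start in {i}.
Read 'x': i→{i, j, l}; now {i, j, l}.
None of the earlier sets intersect F, but {i, j, l} does.

1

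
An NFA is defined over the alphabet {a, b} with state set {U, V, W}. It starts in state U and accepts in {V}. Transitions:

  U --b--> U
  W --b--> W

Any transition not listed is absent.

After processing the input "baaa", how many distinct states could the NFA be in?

0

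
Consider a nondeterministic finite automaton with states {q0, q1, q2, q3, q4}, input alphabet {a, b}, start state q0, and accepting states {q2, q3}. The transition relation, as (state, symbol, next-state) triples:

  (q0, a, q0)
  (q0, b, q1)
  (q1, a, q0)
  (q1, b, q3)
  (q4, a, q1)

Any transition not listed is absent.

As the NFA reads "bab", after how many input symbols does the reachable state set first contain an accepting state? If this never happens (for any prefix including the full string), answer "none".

none

Start in {q0}.
Read 'b': {q0} → {q1}.
Read 'a': {q1} → {q0}.
Read 'b': {q0} → {q1}.
No reachable set along the way intersects F.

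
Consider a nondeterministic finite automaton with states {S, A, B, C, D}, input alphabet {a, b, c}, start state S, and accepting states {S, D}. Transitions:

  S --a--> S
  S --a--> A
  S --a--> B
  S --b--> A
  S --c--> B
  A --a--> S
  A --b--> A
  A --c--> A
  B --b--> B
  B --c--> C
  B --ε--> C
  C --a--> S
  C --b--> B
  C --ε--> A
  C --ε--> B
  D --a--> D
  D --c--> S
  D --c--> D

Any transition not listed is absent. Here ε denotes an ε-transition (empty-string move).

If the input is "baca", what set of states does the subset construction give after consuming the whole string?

Start in {S}.
Read 'b': S→{A}; now {A}.
Read 'a': A→{S}; now {S}.
Read 'c': S→{B}; union {B}; ε-closure = {A, B, C}.
Read 'a': A→{S}, B→∅, C→{S}; now {S}.

{S}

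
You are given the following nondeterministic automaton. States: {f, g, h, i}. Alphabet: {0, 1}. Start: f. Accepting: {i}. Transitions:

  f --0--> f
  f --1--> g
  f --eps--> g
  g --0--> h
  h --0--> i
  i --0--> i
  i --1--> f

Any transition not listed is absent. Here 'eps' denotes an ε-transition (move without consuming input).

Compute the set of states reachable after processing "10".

{h}

Start: ε-closure({f}) = {f, g}.
Read '1': f→{g}, g→∅; now {g}.
Read '0': g→{h}; now {h}.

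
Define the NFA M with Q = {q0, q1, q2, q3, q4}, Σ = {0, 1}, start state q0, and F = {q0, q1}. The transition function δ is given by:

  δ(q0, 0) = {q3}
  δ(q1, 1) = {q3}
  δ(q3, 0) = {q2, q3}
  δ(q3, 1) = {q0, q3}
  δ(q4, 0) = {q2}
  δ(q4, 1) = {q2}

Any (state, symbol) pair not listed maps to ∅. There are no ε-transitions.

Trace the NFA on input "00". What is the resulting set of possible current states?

Start in {q0}.
Read '0': {q0} → {q3}.
Read '0': {q3} → {q2, q3}.

{q2, q3}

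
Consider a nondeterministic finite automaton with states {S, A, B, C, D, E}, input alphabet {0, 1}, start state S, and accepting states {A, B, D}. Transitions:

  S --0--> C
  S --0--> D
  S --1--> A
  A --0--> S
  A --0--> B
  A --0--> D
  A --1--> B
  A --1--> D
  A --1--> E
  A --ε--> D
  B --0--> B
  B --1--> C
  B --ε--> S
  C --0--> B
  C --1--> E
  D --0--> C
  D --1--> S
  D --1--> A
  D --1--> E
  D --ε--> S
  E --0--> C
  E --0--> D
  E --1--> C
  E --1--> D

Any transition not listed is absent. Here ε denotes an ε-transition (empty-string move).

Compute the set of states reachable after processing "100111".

{S, A, B, C, D, E}

Start in {S}.
Read '1': S→{A}; union {A}; ε-closure = {S, A, D}.
Read '0': S→{C, D}, A→{S, B, D}, D→{C}; now {S, B, C, D}.
Read '0': S→{C, D}, B→{B}, C→{B}, D→{C}; union {B, C, D}; ε-closure = {S, B, C, D}.
Read '1': S→{A}, B→{C}, C→{E}, D→{S, A, E}; union {S, A, C, E}; ε-closure = {S, A, C, D, E}.
Read '1': S→{A}, A→{B, D, E}, C→{E}, D→{S, A, E}, E→{C, D}; now {S, A, B, C, D, E}.
Read '1': S→{A}, A→{B, D, E}, B→{C}, C→{E}, D→{S, A, E}, E→{C, D}; now {S, A, B, C, D, E}.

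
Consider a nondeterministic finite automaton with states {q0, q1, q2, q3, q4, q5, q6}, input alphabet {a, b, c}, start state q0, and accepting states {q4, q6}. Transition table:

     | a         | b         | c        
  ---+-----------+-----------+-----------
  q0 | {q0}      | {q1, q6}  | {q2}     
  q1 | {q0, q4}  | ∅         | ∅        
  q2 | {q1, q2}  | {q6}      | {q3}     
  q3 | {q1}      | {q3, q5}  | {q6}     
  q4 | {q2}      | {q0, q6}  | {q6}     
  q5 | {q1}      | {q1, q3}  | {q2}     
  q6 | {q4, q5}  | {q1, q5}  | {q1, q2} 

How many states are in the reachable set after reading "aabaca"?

4

Start in {q0}.
Read 'a': {q0} → {q0}.
Read 'a': {q0} → {q0}.
Read 'b': {q0} → {q1, q6}.
Read 'a': {q1, q6} → {q0, q4, q5}.
Read 'c': {q0, q4, q5} → {q2, q6}.
Read 'a': {q2, q6} → {q1, q2, q4, q5}.
That set has 4 states.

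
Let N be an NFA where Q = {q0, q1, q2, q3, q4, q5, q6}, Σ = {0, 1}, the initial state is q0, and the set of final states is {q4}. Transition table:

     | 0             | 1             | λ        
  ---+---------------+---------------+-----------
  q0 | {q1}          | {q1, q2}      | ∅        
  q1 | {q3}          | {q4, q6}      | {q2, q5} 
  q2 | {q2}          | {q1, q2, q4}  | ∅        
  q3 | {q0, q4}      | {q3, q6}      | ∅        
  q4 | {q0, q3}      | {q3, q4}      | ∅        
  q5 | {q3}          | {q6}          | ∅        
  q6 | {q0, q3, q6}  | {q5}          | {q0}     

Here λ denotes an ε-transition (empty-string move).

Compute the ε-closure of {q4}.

{q4}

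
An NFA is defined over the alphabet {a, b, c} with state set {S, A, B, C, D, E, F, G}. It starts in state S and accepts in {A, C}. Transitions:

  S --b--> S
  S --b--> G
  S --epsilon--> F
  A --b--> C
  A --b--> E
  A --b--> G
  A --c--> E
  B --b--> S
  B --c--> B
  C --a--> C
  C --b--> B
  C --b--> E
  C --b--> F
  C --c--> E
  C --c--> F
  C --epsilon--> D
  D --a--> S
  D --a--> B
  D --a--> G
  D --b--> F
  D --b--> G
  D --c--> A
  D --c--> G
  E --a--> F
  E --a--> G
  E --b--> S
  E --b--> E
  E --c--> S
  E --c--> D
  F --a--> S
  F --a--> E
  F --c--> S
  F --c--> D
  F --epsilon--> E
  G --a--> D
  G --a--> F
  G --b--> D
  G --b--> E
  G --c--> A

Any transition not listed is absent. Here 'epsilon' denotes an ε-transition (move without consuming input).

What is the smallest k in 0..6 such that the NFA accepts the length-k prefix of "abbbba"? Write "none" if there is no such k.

Start: ε-closure({S}) = {S, E, F}.
Read 'a': S→∅, E→{F, G}, F→{S, E}; now {S, E, F, G}.
Read 'b': S→{S, G}, E→{S, E}, F→∅, G→{D, E}; union {S, D, E, G}; ε-closure = {S, D, E, F, G}.
Read 'b': S→{S, G}, D→{F, G}, E→{S, E}, F→∅, G→{D, E}; now {S, D, E, F, G}.
Read 'b': S→{S, G}, D→{F, G}, E→{S, E}, F→∅, G→{D, E}; now {S, D, E, F, G}.
Read 'b': S→{S, G}, D→{F, G}, E→{S, E}, F→∅, G→{D, E}; now {S, D, E, F, G}.
Read 'a': S→∅, D→{S, B, G}, E→{F, G}, F→{S, E}, G→{D, F}; now {S, B, D, E, F, G}.
No reachable set along the way intersects F.

none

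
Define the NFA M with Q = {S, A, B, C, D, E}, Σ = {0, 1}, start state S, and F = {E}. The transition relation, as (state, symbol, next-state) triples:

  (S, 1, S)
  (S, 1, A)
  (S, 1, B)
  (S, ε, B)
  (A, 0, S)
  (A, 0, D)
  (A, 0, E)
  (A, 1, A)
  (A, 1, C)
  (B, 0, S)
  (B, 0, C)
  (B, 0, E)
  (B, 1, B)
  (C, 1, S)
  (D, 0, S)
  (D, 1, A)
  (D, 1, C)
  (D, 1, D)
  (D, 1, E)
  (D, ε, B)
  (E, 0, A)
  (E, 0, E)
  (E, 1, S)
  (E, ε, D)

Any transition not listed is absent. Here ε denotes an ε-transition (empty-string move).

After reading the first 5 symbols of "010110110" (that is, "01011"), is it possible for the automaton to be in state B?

Start: ε-closure({S}) = {S, B}.
Read '0': S→∅, B→{S, C, E}; union {S, C, E}; ε-closure = {S, B, C, D, E}.
Read '1': S→{S, A, B}, B→{B}, C→{S}, D→{A, C, D, E}, E→{S}; now {S, A, B, C, D, E}.
Read '0': S→∅, A→{S, D, E}, B→{S, C, E}, C→∅, D→{S}, E→{A, E}; union {S, A, C, D, E}; ε-closure = {S, A, B, C, D, E}.
Read '1': S→{S, A, B}, A→{A, C}, B→{B}, C→{S}, D→{A, C, D, E}, E→{S}; now {S, A, B, C, D, E}.
Read '1': S→{S, A, B}, A→{A, C}, B→{B}, C→{S}, D→{A, C, D, E}, E→{S}; now {S, A, B, C, D, E}.
State B is in {S, A, B, C, D, E}.

Yes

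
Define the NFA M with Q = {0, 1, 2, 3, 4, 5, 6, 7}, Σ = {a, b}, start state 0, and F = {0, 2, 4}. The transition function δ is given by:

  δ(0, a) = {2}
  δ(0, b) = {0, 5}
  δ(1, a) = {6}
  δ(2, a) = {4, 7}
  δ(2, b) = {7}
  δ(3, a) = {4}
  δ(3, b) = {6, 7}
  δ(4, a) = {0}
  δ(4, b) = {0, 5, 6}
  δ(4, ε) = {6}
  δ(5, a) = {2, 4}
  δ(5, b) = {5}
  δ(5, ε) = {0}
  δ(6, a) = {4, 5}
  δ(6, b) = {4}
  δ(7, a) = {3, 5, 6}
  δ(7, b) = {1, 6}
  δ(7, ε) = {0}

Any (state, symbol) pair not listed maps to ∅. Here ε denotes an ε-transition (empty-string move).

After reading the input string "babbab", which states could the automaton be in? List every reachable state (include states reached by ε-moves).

Start in {0}.
Read 'b': {0} → {0, 5}.
Read 'a': {0, 5} → {2, 4, 6}.
Read 'b': {2, 4, 6} → {0, 4, 5, 6, 7}.
Read 'b': {0, 4, 5, 6, 7} → {0, 1, 4, 5, 6}.
Read 'a': {0, 1, 4, 5, 6} → {0, 2, 4, 5, 6}.
Read 'b': {0, 2, 4, 5, 6} → {0, 4, 5, 6, 7}.

{0, 4, 5, 6, 7}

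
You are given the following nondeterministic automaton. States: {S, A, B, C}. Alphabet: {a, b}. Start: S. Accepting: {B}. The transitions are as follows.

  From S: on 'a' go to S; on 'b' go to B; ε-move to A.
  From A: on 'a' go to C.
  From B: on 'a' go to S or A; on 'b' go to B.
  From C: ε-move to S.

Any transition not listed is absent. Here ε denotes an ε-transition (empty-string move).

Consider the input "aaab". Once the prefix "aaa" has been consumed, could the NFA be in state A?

Start: ε-closure({S}) = {S, A}.
Read 'a': S→{S}, A→{C}; union {S, C}; ε-closure = {S, A, C}.
Read 'a': S→{S}, A→{C}, C→∅; union {S, C}; ε-closure = {S, A, C}.
Read 'a': S→{S}, A→{C}, C→∅; union {S, C}; ε-closure = {S, A, C}.
State A is in {S, A, C}.

Yes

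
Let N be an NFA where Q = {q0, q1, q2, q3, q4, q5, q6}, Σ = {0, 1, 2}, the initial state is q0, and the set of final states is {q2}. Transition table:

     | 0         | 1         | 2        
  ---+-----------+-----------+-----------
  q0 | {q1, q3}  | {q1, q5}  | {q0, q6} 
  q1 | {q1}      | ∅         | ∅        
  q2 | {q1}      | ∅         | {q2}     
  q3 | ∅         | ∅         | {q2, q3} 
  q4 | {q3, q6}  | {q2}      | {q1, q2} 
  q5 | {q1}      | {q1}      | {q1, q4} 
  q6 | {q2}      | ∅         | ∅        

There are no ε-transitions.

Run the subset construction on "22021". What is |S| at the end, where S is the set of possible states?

0

Start in {q0}.
Read '2': q0→{q0, q6}; now {q0, q6}.
Read '2': q0→{q0, q6}, q6→∅; now {q0, q6}.
Read '0': q0→{q1, q3}, q6→{q2}; now {q1, q2, q3}.
Read '2': q1→∅, q2→{q2}, q3→{q2, q3}; now {q2, q3}.
Read '1': q2→∅, q3→∅; now ∅.
That set has 0 states.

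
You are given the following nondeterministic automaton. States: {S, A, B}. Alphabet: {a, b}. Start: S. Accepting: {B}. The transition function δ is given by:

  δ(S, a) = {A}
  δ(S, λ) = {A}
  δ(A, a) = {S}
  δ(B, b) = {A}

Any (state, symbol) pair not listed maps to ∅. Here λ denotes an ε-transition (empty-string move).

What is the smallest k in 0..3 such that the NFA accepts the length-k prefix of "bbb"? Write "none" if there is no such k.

Start: ε-closure({S}) = {S, A}.
Read 'b': {S, A} → ∅.
The set is empty and remains empty for the remaining 2 symbols.
No reachable set along the way intersects F.

none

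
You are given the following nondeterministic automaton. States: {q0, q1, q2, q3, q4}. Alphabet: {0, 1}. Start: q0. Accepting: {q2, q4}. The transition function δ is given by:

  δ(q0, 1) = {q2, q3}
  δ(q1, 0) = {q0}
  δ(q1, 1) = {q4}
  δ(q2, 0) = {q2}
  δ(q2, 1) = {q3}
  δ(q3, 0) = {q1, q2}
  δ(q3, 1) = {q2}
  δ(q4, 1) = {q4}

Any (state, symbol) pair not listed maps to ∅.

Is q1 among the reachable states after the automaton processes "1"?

Start in {q0}.
Read '1': q0→{q2, q3}; now {q2, q3}.
State q1 is not in {q2, q3}.

No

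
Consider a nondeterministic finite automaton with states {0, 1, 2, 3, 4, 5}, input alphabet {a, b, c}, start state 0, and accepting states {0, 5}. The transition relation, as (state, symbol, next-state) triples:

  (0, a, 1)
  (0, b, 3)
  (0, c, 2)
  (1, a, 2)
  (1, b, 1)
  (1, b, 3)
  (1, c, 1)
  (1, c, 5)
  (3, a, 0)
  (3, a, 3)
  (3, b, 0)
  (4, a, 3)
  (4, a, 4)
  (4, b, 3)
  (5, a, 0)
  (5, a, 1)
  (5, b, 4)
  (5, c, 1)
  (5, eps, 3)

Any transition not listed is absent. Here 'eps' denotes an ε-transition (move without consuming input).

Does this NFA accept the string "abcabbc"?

Yes

Start in {0}.
Read 'a': {0} → {1}.
Read 'b': {1} → {1, 3}.
Read 'c': {1, 3} → {1, 3, 5}.
Read 'a': {1, 3, 5} → {0, 1, 2, 3}.
Read 'b': {0, 1, 2, 3} → {0, 1, 3}.
Read 'b': {0, 1, 3} → {0, 1, 3}.
Read 'c': {0, 1, 3} → {1, 2, 3, 5}.
The final set {1, 2, 3, 5} contains the accepting state 5.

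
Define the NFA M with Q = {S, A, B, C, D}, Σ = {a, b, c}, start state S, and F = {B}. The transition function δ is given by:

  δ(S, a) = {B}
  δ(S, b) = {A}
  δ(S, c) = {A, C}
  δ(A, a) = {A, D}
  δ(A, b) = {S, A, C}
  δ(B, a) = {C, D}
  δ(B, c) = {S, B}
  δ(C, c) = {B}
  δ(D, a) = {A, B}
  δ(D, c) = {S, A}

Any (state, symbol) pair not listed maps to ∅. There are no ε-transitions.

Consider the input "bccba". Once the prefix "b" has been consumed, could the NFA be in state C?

No

Start in {S}.
Read 'b': S→{A}; now {A}.
State C is not in {A}.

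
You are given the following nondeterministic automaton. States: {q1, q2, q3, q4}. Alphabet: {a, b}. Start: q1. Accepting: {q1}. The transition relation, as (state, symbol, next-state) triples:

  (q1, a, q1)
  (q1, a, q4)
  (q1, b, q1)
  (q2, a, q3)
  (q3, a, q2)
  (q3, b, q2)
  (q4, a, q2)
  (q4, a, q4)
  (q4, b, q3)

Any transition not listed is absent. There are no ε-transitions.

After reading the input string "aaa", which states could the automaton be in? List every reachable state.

{q1, q2, q3, q4}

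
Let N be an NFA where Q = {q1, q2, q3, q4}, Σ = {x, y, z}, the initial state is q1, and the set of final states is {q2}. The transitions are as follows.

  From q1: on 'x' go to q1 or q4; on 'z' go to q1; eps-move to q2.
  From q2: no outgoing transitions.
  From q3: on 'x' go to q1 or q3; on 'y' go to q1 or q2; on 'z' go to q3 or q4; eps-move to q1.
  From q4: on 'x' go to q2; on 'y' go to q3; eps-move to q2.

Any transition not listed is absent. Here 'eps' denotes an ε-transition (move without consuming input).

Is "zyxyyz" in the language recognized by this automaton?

Start: ε-closure({q1}) = {q1, q2}.
Read 'z': q1→{q1}, q2→∅; union {q1}; ε-closure = {q1, q2}.
Read 'y': q1→∅, q2→∅; now ∅.
The set is empty and remains empty for the remaining 4 symbols.
The final set ∅ contains no accepting state.

No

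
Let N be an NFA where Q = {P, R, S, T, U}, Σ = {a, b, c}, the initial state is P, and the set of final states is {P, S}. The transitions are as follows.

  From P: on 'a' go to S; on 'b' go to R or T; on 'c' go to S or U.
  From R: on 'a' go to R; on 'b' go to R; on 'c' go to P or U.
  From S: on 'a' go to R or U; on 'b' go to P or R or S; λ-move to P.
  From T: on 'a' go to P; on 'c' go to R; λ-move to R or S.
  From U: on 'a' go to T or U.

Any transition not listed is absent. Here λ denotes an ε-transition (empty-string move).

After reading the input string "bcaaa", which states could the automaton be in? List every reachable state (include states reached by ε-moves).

Start in {P}.
Read 'b': {P} → {P, R, S, T}.
Read 'c': {P, R, S, T} → {P, R, S, U}.
Read 'a': {P, R, S, U} → {P, R, S, T, U}.
Read 'a': {P, R, S, T, U} → {P, R, S, T, U}.
Read 'a': {P, R, S, T, U} → {P, R, S, T, U}.

{P, R, S, T, U}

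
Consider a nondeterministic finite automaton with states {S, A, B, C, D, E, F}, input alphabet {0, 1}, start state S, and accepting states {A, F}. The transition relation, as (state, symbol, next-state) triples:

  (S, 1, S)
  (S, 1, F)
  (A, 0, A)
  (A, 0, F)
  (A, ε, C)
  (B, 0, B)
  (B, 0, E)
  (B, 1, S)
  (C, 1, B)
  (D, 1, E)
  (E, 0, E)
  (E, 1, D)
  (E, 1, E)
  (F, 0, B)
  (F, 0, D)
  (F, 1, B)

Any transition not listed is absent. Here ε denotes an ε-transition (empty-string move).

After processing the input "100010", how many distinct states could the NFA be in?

Start in {S}.
Read '1': S→{S, F}; now {S, F}.
Read '0': S→∅, F→{B, D}; now {B, D}.
Read '0': B→{B, E}, D→∅; now {B, E}.
Read '0': B→{B, E}, E→{E}; now {B, E}.
Read '1': B→{S}, E→{D, E}; now {S, D, E}.
Read '0': S→∅, D→∅, E→{E}; now {E}.
That set has 1 state.

1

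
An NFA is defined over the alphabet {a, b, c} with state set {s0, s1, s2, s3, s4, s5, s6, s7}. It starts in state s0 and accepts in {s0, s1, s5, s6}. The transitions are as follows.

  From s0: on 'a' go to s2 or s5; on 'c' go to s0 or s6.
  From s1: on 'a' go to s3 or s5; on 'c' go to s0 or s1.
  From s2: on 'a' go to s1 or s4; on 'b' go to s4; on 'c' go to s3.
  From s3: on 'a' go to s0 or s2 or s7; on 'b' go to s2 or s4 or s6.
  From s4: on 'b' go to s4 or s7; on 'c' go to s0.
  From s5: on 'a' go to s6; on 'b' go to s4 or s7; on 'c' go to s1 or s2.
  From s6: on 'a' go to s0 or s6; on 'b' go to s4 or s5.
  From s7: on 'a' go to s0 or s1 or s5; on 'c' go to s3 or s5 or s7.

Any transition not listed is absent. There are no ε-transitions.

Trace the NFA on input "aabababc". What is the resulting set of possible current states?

{s0, s1, s2, s3, s5, s7}

Start in {s0}.
Read 'a': {s0} → {s2, s5}.
Read 'a': {s2, s5} → {s1, s4, s6}.
Read 'b': {s1, s4, s6} → {s4, s5, s7}.
Read 'a': {s4, s5, s7} → {s0, s1, s5, s6}.
Read 'b': {s0, s1, s5, s6} → {s4, s5, s7}.
Read 'a': {s4, s5, s7} → {s0, s1, s5, s6}.
Read 'b': {s0, s1, s5, s6} → {s4, s5, s7}.
Read 'c': {s4, s5, s7} → {s0, s1, s2, s3, s5, s7}.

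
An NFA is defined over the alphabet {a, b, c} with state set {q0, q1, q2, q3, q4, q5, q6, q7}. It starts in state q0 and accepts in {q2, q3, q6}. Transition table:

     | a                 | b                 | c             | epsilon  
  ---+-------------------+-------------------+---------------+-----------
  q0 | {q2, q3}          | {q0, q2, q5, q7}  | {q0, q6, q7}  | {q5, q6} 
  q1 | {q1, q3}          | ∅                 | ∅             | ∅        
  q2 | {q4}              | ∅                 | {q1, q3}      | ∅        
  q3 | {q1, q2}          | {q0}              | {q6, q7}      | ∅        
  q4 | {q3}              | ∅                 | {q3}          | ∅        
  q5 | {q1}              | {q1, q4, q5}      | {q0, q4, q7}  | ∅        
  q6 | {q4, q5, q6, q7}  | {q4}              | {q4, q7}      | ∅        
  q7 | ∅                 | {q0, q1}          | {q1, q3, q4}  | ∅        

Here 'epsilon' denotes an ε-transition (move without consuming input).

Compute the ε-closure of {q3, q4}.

Begin with {q3, q4}.
No ε-moves leave this set, so the closure equals the set itself.

{q3, q4}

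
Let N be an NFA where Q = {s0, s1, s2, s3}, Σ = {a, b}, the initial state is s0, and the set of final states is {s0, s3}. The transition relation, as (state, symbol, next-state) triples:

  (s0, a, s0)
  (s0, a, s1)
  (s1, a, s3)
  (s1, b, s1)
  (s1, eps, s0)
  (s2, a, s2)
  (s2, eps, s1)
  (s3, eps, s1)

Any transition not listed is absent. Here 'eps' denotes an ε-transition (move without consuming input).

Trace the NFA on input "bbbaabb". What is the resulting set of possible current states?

Start in {s0}.
Read 'b': s0→∅; now ∅.
The set is empty and remains empty for the remaining 6 symbols.

∅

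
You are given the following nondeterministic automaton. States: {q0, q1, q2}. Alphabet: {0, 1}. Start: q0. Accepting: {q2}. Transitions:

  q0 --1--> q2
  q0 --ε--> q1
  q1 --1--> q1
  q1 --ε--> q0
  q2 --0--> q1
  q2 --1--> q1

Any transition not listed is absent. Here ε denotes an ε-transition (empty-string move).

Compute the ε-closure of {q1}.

Begin with {q1}.
ε-move q1 → q0; add q0.

{q0, q1}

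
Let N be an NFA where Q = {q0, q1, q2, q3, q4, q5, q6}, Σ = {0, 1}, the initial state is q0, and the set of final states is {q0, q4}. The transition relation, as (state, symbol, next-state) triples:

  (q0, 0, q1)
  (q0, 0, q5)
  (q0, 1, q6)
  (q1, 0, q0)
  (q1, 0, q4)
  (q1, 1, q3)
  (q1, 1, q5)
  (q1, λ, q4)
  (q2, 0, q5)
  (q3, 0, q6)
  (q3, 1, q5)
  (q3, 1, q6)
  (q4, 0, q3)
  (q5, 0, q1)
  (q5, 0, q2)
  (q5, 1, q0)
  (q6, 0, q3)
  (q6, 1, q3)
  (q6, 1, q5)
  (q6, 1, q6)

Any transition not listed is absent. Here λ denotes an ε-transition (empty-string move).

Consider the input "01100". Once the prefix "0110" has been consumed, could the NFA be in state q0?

No

Start in {q0}.
Read '0': q0→{q1, q5}; union {q1, q5}; ε-closure = {q1, q4, q5}.
Read '1': q1→{q3, q5}, q4→∅, q5→{q0}; now {q0, q3, q5}.
Read '1': q0→{q6}, q3→{q5, q6}, q5→{q0}; now {q0, q5, q6}.
Read '0': q0→{q1, q5}, q5→{q1, q2}, q6→{q3}; union {q1, q2, q3, q5}; ε-closure = {q1, q2, q3, q4, q5}.
State q0 is not in {q1, q2, q3, q4, q5}.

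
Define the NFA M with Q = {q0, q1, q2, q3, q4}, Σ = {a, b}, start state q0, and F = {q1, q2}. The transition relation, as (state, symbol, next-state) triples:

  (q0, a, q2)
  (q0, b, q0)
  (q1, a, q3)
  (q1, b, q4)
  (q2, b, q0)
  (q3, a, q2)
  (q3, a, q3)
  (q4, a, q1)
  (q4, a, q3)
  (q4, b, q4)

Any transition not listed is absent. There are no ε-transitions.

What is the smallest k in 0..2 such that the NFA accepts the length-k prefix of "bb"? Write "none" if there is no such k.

Start in {q0}.
Read 'b': q0→{q0}; now {q0}.
Read 'b': q0→{q0}; now {q0}.
No reachable set along the way intersects F.

none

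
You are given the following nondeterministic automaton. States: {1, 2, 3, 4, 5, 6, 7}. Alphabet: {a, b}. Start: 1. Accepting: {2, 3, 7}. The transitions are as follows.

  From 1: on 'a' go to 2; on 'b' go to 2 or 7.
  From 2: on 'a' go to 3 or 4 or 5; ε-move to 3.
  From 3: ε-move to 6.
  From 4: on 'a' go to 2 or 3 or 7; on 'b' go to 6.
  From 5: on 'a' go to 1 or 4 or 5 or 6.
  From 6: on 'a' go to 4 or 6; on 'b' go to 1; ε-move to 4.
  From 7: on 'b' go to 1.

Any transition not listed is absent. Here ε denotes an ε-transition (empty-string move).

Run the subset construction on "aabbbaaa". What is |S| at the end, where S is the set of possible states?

7

Start in {1}.
Read 'a': {1} → {2, 3, 4, 6}.
Read 'a': {2, 3, 4, 6} → {2, 3, 4, 5, 6, 7}.
Read 'b': {2, 3, 4, 5, 6, 7} → {1, 4, 6}.
Read 'b': {1, 4, 6} → {1, 2, 3, 4, 6, 7}.
Read 'b': {1, 2, 3, 4, 6, 7} → {1, 2, 3, 4, 6, 7}.
Read 'a': {1, 2, 3, 4, 6, 7} → {2, 3, 4, 5, 6, 7}.
Read 'a': {2, 3, 4, 5, 6, 7} → {1, 2, 3, 4, 5, 6, 7}.
Read 'a': {1, 2, 3, 4, 5, 6, 7} → {1, 2, 3, 4, 5, 6, 7}.
That set has 7 states.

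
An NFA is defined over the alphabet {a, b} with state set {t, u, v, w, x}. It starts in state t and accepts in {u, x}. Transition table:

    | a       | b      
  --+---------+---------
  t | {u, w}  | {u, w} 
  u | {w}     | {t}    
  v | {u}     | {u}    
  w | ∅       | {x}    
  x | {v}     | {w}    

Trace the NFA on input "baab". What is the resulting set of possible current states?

∅

Start in {t}.
Read 'b': {t} → {u, w}.
Read 'a': {u, w} → {w}.
Read 'a': {w} → ∅.
The set is empty and remains empty for the remaining 1 symbol.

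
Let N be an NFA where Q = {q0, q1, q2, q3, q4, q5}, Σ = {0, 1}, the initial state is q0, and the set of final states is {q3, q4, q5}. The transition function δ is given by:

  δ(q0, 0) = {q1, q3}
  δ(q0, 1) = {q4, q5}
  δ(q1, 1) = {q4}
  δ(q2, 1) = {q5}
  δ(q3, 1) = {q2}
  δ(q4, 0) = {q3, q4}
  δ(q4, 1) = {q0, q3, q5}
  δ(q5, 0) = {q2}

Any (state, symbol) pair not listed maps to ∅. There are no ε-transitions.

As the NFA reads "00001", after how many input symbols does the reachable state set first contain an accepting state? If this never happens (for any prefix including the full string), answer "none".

1

Start in {q0}.
Read '0': {q0} → {q1, q3}.
None of the earlier sets intersect F, but {q1, q3} does.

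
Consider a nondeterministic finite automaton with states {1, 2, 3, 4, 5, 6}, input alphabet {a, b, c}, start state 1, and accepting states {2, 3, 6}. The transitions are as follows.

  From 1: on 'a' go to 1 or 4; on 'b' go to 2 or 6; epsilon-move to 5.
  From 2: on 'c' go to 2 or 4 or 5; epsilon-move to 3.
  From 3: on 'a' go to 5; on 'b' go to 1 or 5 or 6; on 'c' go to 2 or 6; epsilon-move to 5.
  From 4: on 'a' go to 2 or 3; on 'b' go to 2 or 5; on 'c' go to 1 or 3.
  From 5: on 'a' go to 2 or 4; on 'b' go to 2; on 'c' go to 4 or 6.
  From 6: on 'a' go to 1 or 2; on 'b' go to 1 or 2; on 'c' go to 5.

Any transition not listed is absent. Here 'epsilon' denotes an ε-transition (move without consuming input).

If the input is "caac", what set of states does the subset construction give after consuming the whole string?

{1, 2, 3, 4, 5, 6}

Start: ε-closure({1}) = {1, 5}.
Read 'c': 1→∅, 5→{4, 6}; now {4, 6}.
Read 'a': 4→{2, 3}, 6→{1, 2}; union {1, 2, 3}; ε-closure = {1, 2, 3, 5}.
Read 'a': 1→{1, 4}, 2→∅, 3→{5}, 5→{2, 4}; union {1, 2, 4, 5}; ε-closure = {1, 2, 3, 4, 5}.
Read 'c': 1→∅, 2→{2, 4, 5}, 3→{2, 6}, 4→{1, 3}, 5→{4, 6}; now {1, 2, 3, 4, 5, 6}.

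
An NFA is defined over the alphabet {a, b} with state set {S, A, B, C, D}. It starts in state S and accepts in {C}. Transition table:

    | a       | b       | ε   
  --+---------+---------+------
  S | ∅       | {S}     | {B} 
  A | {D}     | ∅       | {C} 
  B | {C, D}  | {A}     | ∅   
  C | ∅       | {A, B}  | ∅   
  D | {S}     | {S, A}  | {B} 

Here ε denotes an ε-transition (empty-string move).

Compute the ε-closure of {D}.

Begin with {D}.
ε-move D → B; add B.

{B, D}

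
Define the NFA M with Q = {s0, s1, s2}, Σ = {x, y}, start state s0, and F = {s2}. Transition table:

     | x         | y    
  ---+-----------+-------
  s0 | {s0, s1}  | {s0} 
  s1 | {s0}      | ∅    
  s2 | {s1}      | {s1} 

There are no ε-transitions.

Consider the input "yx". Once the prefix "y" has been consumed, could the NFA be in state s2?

No

Start in {s0}.
Read 'y': s0→{s0}; now {s0}.
State s2 is not in {s0}.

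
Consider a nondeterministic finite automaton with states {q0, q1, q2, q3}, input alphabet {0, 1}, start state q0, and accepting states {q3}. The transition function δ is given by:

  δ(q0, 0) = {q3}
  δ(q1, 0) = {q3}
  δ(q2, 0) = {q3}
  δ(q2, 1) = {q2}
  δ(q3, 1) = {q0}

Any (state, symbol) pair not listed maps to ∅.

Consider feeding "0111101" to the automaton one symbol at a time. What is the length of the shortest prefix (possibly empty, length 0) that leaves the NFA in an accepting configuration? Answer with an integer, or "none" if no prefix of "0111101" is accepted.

1

Start in {q0}.
Read '0': q0→{q3}; now {q3}.
None of the earlier sets intersect F, but {q3} does.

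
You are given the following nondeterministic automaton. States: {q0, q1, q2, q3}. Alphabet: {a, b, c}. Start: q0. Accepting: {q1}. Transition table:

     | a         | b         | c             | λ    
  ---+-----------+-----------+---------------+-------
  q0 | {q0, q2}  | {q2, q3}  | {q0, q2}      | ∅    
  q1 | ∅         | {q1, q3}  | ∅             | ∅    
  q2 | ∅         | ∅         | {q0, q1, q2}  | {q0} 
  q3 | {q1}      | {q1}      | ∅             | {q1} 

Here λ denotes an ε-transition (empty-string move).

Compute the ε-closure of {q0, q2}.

Begin with {q0, q2}.
No ε-moves leave this set, so the closure equals the set itself.

{q0, q2}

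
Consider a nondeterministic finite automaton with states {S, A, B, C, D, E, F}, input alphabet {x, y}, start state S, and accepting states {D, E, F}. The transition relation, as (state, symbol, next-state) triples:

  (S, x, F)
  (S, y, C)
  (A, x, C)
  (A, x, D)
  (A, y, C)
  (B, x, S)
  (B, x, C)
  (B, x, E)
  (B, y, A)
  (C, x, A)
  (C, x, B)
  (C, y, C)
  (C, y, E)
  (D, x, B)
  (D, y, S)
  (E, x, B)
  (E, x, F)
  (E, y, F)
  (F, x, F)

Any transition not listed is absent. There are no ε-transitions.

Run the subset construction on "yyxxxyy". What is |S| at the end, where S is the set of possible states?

2

Start in {S}.
Read 'y': {S} → {C}.
Read 'y': {C} → {C, E}.
Read 'x': {C, E} → {A, B, F}.
Read 'x': {A, B, F} → {S, C, D, E, F}.
Read 'x': {S, C, D, E, F} → {A, B, F}.
Read 'y': {A, B, F} → {A, C}.
Read 'y': {A, C} → {C, E}.
That set has 2 states.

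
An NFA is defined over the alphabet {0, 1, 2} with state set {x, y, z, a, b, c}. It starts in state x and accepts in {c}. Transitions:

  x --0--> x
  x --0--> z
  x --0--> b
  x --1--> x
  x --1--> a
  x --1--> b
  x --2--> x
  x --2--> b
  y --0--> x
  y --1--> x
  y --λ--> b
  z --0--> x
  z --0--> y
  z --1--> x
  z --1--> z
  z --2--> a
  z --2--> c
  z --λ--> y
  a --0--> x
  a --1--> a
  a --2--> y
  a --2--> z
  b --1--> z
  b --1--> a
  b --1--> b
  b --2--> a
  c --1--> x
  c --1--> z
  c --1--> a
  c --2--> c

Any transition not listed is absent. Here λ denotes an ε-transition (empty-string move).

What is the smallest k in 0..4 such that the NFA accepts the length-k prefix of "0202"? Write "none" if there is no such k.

2

Start in {x}.
Read '0': {x} → {x, y, z, b}.
Read '2': {x, y, z, b} → {x, a, b, c}.
None of the earlier sets intersect F, but {x, a, b, c} does.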